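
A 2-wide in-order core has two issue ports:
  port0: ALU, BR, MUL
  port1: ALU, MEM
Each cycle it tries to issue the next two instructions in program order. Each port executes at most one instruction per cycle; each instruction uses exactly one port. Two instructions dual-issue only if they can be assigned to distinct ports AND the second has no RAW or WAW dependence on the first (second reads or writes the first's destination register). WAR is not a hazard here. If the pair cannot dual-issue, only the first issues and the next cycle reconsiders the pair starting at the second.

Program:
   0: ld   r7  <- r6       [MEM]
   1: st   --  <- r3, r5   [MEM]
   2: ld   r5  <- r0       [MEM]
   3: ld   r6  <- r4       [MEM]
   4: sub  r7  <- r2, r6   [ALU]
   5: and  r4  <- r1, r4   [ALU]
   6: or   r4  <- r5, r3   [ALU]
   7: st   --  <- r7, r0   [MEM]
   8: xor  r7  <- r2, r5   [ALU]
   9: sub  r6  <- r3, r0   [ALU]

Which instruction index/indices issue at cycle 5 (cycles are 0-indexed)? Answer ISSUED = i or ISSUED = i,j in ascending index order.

0. ld.MEM @i0  | no-port MEM/MEM
1. st.MEM @i1  | no-port MEM/MEM
2. ld.MEM @i2  | no-port MEM/MEM
3. ld.MEM @i3  | RAW r6
4. sub.ALU/and.ALU @i4+i5  | pair
5. or.ALU/st.MEM @i6+i7  | pair
6. xor.ALU/sub.ALU @i8+i9  | pair

ISSUED = 6,7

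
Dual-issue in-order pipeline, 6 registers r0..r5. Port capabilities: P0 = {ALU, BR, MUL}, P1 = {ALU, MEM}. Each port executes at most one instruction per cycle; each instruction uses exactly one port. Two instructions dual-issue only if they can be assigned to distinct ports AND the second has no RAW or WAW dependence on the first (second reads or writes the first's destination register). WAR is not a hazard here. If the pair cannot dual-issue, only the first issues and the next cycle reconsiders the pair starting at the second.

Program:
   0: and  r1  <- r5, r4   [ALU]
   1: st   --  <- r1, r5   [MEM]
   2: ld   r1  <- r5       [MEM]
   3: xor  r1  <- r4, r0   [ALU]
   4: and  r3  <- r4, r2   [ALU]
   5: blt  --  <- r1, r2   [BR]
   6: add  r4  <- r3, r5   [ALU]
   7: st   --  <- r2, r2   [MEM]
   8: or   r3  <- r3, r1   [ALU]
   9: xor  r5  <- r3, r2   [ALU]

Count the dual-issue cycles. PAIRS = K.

  cy0 -> i0 (and) RAW r1
  cy1 -> i1 (st) no-port MEM/MEM
  cy2 -> i2 (ld) WAW r1
  cy3 -> i3,i4 (xor/and) dual
  cy4 -> i5,i6 (blt/add) dual
  cy5 -> i7,i8 (st/or) dual
  cy6 -> i9 (xor) tail

PAIRS = 3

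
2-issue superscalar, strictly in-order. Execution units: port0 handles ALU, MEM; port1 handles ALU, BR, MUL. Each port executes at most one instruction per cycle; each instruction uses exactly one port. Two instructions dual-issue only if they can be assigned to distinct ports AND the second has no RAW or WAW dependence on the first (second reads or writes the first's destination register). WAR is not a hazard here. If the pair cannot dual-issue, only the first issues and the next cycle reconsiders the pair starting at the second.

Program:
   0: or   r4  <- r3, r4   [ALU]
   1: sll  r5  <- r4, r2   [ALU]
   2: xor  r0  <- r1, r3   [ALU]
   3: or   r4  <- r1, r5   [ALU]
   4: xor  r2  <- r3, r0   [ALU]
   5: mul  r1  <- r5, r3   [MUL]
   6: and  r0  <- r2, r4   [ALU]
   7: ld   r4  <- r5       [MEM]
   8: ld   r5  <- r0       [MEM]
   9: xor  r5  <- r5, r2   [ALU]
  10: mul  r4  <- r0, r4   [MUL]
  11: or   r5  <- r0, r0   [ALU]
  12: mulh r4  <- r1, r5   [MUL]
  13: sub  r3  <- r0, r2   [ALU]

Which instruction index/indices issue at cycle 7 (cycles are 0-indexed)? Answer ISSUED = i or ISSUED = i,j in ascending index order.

[0] i0  or  -- RAW r4
[1] i1&i2  sll;xor  -- 2-wide
[2] i3&i4  or;xor  -- 2-wide
[3] i5&i6  mul;and  -- 2-wide
[4] i7  ld  -- no-port MEM/MEM
[5] i8  ld  -- RAW+WAW r5
[6] i9&i10  xor;mul  -- 2-wide
[7] i11  or  -- RAW r5
[8] i12&i13  mulh;sub  -- 2-wide

ISSUED = 11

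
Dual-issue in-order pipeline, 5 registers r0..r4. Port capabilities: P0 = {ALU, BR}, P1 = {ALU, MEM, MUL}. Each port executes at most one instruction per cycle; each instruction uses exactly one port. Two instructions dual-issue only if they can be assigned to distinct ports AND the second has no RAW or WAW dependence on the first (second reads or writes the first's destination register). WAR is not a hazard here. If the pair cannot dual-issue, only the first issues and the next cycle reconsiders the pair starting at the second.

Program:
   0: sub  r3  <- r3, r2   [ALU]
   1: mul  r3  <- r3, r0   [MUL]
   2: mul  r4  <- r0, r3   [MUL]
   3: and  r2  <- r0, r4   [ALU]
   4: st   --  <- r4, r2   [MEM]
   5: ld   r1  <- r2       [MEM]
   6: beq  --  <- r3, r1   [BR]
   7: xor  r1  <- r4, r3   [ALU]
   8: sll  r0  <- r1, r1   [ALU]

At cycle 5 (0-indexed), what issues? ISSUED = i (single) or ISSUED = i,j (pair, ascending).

ISSUED = 5

0. sub @i0  | RAW+WAW r3
1. mul @i1  | no-port MUL/MUL
2. mul @i2  | RAW r4
3. and @i3  | RAW r2
4. st @i4  | no-port MEM/MEM
5. ld @i5  | RAW r1
6. beq+xor @i6&i7  | pair
7. sll @i8  | tail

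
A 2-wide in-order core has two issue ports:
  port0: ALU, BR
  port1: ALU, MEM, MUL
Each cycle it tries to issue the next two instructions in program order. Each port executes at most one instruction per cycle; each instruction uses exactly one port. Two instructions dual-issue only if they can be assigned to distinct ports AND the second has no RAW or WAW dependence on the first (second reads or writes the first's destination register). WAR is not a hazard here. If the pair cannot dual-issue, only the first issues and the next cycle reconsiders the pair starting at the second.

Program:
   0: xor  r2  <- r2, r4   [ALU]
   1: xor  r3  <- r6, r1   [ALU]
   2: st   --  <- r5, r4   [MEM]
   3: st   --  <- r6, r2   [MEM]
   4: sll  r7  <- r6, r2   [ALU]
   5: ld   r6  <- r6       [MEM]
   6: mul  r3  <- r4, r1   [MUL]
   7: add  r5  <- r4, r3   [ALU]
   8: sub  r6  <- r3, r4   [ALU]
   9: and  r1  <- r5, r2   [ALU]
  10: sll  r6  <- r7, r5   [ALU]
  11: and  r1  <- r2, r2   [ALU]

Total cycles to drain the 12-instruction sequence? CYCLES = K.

c0: i0+i1 xor.ALU xor.ALU  pair
c1: i2 st.MEM  no-port MEM/MEM
c2: i3+i4 st.MEM sll.ALU  pair
c3: i5 ld.MEM  no-port MEM/MUL
c4: i6 mul.MUL  RAW r3
c5: i7+i8 add.ALU sub.ALU  pair
c6: i9+i10 and.ALU sll.ALU  pair
c7: i11 and.ALU  tail

CYCLES = 8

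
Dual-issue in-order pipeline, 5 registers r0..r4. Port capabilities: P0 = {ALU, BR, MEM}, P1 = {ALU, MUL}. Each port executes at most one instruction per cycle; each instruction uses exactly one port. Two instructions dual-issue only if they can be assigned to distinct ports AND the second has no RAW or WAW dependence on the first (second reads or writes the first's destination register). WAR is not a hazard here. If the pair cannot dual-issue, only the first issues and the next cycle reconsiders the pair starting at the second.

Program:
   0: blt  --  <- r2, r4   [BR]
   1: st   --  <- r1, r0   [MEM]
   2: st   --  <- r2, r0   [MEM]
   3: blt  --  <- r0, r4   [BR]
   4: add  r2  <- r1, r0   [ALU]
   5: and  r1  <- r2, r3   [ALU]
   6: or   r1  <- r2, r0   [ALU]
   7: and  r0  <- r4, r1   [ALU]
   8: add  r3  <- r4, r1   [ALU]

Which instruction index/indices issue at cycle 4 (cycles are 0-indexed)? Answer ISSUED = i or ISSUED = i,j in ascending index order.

#0 head=0: blt i0 no-port BR/MEM
#1 head=1: st i1 no-port MEM/MEM
#2 head=2: st i2 no-port MEM/BR
#3 head=3: blt+add i3+i4 dual
#4 head=5: and i5 WAW r1
#5 head=6: or i6 RAW r1
#6 head=7: and+add i7+i8 dual

ISSUED = 5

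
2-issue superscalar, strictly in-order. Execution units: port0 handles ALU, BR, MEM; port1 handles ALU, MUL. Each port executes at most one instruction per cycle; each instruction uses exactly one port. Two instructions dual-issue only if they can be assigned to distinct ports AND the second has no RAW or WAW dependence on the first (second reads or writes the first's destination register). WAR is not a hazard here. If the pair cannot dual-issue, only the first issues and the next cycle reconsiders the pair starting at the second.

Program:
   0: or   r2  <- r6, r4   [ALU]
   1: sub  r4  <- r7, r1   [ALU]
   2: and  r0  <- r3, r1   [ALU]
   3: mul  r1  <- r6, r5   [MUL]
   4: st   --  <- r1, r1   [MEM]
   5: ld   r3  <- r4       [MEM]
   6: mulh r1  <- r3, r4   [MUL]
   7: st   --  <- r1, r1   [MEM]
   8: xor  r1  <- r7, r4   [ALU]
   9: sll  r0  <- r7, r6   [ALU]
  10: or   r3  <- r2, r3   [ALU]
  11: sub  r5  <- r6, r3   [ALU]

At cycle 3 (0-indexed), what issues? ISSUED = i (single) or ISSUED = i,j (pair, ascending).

#0 head=0: or/sub i0&i1 2-wide
#1 head=2: and/mul i2&i3 2-wide
#2 head=4: st i4 no-port MEM/MEM
#3 head=5: ld i5 RAW r3
#4 head=6: mulh i6 RAW r1
#5 head=7: st/xor i7&i8 2-wide
#6 head=9: sll/or i9&i10 2-wide
#7 head=11: sub i11 tail

ISSUED = 5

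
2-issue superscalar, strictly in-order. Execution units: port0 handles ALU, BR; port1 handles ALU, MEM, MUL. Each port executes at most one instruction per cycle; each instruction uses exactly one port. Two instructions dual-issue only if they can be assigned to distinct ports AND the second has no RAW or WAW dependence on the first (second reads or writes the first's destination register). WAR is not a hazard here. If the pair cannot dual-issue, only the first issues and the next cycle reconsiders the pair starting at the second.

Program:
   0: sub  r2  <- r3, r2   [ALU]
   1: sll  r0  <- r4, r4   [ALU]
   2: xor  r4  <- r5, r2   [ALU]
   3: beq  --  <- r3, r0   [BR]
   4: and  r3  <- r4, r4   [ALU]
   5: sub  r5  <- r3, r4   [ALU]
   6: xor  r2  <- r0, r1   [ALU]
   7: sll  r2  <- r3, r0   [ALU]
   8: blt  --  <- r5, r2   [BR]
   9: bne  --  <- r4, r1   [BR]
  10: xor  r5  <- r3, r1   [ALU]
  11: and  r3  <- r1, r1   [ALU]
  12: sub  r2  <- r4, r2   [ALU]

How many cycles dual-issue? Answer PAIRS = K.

0. sub.ALU;sll.ALU @i0/i1  | 2-wide
1. xor.ALU;beq.BR @i2/i3  | 2-wide
2. and.ALU @i4  | RAW r3
3. sub.ALU;xor.ALU @i5/i6  | 2-wide
4. sll.ALU @i7  | RAW r2
5. blt.BR @i8  | no-port BR/BR
6. bne.BR;xor.ALU @i9/i10  | 2-wide
7. and.ALU;sub.ALU @i11/i12  | 2-wide

PAIRS = 5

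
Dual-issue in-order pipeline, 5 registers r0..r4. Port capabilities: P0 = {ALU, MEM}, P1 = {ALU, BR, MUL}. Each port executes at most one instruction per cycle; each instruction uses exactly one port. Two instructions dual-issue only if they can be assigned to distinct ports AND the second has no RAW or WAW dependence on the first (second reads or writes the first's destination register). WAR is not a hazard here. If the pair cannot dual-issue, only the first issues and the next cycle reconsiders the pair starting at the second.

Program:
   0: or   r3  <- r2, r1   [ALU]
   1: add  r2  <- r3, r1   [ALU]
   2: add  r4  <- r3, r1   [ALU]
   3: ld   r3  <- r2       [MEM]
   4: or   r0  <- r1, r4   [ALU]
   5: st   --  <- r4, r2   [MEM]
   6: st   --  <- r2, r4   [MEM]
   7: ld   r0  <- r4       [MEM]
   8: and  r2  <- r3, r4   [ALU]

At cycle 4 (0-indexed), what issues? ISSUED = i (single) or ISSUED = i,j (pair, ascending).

t=0 i0:or.ALU ; RAW r3
t=1 i1+i2:add.ALU+add.ALU ; dual
t=2 i3+i4:ld.MEM+or.ALU ; dual
t=3 i5:st.MEM ; no-port MEM/MEM
t=4 i6:st.MEM ; no-port MEM/MEM
t=5 i7+i8:ld.MEM+and.ALU ; dual

ISSUED = 6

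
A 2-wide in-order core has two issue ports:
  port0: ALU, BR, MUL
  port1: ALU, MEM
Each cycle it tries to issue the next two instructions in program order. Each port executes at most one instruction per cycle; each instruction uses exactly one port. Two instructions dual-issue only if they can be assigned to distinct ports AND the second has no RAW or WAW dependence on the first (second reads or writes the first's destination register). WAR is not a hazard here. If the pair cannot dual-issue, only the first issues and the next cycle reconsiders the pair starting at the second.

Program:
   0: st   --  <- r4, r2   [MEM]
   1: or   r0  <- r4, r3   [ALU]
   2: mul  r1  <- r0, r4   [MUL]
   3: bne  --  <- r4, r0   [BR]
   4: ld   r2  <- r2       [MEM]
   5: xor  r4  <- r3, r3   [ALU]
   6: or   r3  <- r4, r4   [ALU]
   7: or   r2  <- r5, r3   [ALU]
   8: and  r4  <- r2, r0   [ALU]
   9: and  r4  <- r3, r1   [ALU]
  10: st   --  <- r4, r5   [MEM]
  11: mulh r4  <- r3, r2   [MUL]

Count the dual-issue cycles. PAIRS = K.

  cy0 -> i0&i1 (st/or) pair
  cy1 -> i2 (mul) no-port MUL/BR
  cy2 -> i3&i4 (bne/ld) pair
  cy3 -> i5 (xor) RAW r4
  cy4 -> i6 (or) RAW r3
  cy5 -> i7 (or) RAW r2
  cy6 -> i8 (and) WAW r4
  cy7 -> i9 (and) RAW r4
  cy8 -> i10&i11 (st/mulh) pair

PAIRS = 3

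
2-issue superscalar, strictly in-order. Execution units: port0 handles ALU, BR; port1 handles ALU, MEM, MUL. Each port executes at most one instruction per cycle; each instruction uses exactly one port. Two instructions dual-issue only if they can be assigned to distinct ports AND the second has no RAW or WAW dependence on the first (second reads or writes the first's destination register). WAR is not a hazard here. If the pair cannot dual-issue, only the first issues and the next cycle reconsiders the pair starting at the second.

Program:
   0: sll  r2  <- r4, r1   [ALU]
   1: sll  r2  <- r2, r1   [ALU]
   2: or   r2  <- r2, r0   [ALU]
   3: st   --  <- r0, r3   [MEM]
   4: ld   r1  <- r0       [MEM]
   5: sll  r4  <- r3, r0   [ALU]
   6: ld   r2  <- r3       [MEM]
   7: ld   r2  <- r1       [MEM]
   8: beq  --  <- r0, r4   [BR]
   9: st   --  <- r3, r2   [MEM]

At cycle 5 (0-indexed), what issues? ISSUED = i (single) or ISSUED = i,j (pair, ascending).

0. sll.ALU @i0  | RAW+WAW r2
1. sll.ALU @i1  | RAW+WAW r2
2. or.ALU st.MEM @i2,i3  | 2-wide
3. ld.MEM sll.ALU @i4,i5  | 2-wide
4. ld.MEM @i6  | no-port MEM/MEM
5. ld.MEM beq.BR @i7,i8  | 2-wide
6. st.MEM @i9  | tail

ISSUED = 7,8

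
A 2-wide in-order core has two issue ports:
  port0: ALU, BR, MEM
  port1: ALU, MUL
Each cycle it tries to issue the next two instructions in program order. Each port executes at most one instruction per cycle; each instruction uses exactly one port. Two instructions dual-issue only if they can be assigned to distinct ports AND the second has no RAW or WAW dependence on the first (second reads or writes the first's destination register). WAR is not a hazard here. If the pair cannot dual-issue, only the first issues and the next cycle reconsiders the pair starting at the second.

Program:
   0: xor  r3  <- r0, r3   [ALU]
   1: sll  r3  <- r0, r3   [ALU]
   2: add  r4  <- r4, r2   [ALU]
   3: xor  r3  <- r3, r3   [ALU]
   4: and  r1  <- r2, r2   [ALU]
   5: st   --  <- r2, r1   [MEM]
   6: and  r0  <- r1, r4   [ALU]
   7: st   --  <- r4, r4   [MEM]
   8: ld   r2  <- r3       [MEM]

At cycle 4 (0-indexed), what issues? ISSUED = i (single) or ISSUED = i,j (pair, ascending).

ISSUED = 7

t=0 i0:xor.ALU ; RAW+WAW r3
t=1 i1,i2:sll.ALU+add.ALU ; pair
t=2 i3,i4:xor.ALU+and.ALU ; pair
t=3 i5,i6:st.MEM+and.ALU ; pair
t=4 i7:st.MEM ; no-port MEM/MEM
t=5 i8:ld.MEM ; tail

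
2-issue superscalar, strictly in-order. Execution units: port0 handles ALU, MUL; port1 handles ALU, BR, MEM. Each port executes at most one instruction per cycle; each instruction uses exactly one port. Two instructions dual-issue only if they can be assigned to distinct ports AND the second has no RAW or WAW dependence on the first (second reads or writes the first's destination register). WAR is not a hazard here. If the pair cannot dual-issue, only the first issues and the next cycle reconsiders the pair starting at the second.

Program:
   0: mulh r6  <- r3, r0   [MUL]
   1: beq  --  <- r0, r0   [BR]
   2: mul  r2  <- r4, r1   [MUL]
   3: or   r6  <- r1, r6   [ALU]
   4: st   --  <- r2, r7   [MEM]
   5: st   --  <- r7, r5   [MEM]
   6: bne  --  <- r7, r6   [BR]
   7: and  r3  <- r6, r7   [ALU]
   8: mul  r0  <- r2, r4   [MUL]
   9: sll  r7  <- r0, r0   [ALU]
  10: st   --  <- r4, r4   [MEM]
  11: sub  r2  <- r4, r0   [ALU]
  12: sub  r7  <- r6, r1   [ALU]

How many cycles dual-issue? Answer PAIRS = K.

PAIRS = 5

[0] i0&i1  mulh.MUL;beq.BR  -- pair
[1] i2&i3  mul.MUL;or.ALU  -- pair
[2] i4  st.MEM  -- no-port MEM/MEM
[3] i5  st.MEM  -- no-port MEM/BR
[4] i6&i7  bne.BR;and.ALU  -- pair
[5] i8  mul.MUL  -- RAW r0
[6] i9&i10  sll.ALU;st.MEM  -- pair
[7] i11&i12  sub.ALU;sub.ALU  -- pair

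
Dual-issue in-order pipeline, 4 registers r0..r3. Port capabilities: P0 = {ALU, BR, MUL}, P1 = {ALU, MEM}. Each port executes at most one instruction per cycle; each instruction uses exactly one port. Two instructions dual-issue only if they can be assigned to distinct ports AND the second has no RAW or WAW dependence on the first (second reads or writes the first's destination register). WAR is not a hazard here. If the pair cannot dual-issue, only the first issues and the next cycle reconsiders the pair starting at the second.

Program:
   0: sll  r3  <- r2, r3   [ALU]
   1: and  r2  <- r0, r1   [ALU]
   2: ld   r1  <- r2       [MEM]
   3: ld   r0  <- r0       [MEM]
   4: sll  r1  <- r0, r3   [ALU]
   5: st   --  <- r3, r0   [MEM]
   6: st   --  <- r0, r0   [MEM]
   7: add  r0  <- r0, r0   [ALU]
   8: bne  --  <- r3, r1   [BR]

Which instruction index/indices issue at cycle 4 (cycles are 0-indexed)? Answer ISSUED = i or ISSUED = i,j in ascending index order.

ISSUED = 6,7

#0 head=0: sll.ALU;and.ALU i0,i1 pair
#1 head=2: ld.MEM i2 no-port MEM/MEM
#2 head=3: ld.MEM i3 RAW r0
#3 head=4: sll.ALU;st.MEM i4,i5 pair
#4 head=6: st.MEM;add.ALU i6,i7 pair
#5 head=8: bne.BR i8 tail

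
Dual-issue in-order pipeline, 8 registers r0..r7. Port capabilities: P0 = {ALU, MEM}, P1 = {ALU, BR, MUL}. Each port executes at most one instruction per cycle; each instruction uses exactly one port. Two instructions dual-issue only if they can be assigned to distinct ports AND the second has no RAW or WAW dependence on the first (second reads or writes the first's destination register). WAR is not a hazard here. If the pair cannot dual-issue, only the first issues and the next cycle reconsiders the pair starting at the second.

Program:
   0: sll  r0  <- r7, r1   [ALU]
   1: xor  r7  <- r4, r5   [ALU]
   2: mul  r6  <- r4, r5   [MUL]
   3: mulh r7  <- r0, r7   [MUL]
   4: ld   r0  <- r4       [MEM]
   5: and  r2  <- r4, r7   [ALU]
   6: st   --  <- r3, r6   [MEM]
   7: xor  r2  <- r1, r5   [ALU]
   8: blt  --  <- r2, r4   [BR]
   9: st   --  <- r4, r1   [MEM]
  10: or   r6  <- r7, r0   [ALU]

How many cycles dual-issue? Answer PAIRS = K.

PAIRS = 4

t=0 i0,i1:sll/xor ; 2-wide
t=1 i2:mul ; no-port MUL/MUL
t=2 i3,i4:mulh/ld ; 2-wide
t=3 i5,i6:and/st ; 2-wide
t=4 i7:xor ; RAW r2
t=5 i8,i9:blt/st ; 2-wide
t=6 i10:or ; tail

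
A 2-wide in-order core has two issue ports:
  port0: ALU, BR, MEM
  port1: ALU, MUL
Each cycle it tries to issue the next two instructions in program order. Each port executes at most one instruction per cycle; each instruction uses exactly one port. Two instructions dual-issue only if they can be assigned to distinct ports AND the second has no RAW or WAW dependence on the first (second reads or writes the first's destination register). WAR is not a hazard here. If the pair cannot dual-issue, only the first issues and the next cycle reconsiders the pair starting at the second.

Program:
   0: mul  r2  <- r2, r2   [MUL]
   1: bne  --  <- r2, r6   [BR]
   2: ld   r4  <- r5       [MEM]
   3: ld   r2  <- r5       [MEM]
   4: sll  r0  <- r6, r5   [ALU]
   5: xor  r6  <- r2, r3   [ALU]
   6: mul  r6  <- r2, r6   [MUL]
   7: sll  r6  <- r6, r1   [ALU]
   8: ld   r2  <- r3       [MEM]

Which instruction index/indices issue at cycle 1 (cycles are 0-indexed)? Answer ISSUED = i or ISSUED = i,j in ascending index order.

t=0 i0:mul ; RAW r2
t=1 i1:bne ; no-port BR/MEM
t=2 i2:ld ; no-port MEM/MEM
t=3 i3/i4:ld sll ; pair
t=4 i5:xor ; RAW+WAW r6
t=5 i6:mul ; RAW+WAW r6
t=6 i7/i8:sll ld ; pair

ISSUED = 1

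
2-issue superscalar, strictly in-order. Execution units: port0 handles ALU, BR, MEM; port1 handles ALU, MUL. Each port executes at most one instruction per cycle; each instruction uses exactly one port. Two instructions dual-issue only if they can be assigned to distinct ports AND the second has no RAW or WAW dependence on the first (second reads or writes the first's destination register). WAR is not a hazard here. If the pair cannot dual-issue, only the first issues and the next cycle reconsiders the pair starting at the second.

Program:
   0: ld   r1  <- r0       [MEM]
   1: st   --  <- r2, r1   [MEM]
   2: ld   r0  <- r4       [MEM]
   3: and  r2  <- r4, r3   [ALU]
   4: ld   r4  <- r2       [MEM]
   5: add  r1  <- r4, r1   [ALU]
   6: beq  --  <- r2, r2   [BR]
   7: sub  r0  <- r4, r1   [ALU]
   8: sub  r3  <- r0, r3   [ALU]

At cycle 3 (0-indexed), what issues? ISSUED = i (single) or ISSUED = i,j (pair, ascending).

[0] i0  ld.MEM  -- no-port MEM/MEM
[1] i1  st.MEM  -- no-port MEM/MEM
[2] i2/i3  ld.MEM+and.ALU  -- 2-wide
[3] i4  ld.MEM  -- RAW r4
[4] i5/i6  add.ALU+beq.BR  -- 2-wide
[5] i7  sub.ALU  -- RAW r0
[6] i8  sub.ALU  -- tail

ISSUED = 4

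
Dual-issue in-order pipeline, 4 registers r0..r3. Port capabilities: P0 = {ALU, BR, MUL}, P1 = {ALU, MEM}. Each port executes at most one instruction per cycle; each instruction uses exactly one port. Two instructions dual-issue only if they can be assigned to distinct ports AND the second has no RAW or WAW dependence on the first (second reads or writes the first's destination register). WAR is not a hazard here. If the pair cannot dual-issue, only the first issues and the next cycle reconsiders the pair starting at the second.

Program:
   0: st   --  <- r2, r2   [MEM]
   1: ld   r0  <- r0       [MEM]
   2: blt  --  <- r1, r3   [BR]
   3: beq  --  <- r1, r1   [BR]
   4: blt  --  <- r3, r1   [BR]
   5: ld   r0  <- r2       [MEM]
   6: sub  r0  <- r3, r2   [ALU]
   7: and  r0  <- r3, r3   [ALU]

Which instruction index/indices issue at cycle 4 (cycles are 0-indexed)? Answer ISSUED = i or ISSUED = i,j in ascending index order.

ISSUED = 6

t=0 i0:st.MEM ; no-port MEM/MEM
t=1 i1&i2:ld.MEM/blt.BR ; 2-wide
t=2 i3:beq.BR ; no-port BR/BR
t=3 i4&i5:blt.BR/ld.MEM ; 2-wide
t=4 i6:sub.ALU ; WAW r0
t=5 i7:and.ALU ; tail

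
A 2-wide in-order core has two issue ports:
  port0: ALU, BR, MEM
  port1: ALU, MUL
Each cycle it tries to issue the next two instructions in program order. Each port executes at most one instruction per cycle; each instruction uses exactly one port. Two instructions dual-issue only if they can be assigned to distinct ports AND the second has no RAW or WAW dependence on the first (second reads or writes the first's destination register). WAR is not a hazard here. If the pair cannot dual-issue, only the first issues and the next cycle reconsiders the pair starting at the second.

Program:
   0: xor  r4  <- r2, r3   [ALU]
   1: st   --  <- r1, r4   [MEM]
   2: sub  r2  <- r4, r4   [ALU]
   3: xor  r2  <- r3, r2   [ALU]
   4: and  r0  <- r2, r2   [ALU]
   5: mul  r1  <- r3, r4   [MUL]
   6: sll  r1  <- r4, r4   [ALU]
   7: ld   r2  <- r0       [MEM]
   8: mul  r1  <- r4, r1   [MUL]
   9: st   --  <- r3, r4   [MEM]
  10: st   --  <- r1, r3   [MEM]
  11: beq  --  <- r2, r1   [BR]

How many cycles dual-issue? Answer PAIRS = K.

c0: i0 xor.ALU  RAW r4
c1: i1+i2 st.MEM sub.ALU  dual
c2: i3 xor.ALU  RAW r2
c3: i4+i5 and.ALU mul.MUL  dual
c4: i6+i7 sll.ALU ld.MEM  dual
c5: i8+i9 mul.MUL st.MEM  dual
c6: i10 st.MEM  no-port MEM/BR
c7: i11 beq.BR  tail

PAIRS = 4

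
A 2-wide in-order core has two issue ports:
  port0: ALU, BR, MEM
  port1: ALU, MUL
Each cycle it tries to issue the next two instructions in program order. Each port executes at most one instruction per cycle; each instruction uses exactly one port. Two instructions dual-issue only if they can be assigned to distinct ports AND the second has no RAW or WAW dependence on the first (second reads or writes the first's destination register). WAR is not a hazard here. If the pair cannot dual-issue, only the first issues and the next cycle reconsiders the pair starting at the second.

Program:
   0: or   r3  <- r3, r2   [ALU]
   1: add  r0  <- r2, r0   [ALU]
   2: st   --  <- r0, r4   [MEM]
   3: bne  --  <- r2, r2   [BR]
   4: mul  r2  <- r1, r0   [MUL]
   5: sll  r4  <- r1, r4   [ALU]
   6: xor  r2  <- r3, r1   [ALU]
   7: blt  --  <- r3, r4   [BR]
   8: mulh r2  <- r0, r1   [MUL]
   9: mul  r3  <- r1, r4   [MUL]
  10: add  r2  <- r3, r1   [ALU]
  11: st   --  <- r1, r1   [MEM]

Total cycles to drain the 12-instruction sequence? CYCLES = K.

#0 head=0: or.ALU add.ALU i0,i1 2-wide
#1 head=2: st.MEM i2 no-port MEM/BR
#2 head=3: bne.BR mul.MUL i3,i4 2-wide
#3 head=5: sll.ALU xor.ALU i5,i6 2-wide
#4 head=7: blt.BR mulh.MUL i7,i8 2-wide
#5 head=9: mul.MUL i9 RAW r3
#6 head=10: add.ALU st.MEM i10,i11 2-wide

CYCLES = 7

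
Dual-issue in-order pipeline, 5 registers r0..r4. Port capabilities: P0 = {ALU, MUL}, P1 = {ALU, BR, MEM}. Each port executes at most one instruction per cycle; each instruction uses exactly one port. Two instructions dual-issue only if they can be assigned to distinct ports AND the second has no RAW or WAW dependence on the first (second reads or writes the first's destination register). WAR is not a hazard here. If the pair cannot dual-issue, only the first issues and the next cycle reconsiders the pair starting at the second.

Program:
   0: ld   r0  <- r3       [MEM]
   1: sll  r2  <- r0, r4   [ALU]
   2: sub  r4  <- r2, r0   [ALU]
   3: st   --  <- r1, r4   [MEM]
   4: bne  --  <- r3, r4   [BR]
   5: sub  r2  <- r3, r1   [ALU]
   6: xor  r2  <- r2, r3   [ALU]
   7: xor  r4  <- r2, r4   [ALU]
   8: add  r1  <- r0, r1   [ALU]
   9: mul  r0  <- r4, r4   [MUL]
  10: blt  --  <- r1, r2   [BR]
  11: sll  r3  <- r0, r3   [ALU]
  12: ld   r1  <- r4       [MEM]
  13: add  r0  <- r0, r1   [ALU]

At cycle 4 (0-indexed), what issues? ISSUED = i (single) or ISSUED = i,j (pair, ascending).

c0: i0 ld.MEM  RAW r0
c1: i1 sll.ALU  RAW r2
c2: i2 sub.ALU  RAW r4
c3: i3 st.MEM  no-port MEM/BR
c4: i4+i5 bne.BR;sub.ALU  pair
c5: i6 xor.ALU  RAW r2
c6: i7+i8 xor.ALU;add.ALU  pair
c7: i9+i10 mul.MUL;blt.BR  pair
c8: i11+i12 sll.ALU;ld.MEM  pair
c9: i13 add.ALU  tail

ISSUED = 4,5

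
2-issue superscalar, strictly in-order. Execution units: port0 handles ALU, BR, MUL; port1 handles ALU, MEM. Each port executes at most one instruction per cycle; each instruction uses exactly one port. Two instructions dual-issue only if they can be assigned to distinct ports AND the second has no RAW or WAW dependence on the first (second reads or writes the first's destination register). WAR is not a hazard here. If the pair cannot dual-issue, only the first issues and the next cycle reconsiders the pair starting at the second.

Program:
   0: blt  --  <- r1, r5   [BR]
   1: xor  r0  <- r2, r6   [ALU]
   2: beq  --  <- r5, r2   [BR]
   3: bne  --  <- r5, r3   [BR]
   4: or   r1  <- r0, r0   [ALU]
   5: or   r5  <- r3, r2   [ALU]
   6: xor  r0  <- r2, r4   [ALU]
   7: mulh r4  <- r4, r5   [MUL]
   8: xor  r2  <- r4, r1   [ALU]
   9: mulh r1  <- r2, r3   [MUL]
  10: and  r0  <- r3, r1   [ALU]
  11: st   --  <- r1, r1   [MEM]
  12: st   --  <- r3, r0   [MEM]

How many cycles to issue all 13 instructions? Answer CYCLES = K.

CYCLES = 9

c0: i0/i1 blt xor  2-wide
c1: i2 beq  no-port BR/BR
c2: i3/i4 bne or  2-wide
c3: i5/i6 or xor  2-wide
c4: i7 mulh  RAW r4
c5: i8 xor  RAW r2
c6: i9 mulh  RAW r1
c7: i10/i11 and st  2-wide
c8: i12 st  tail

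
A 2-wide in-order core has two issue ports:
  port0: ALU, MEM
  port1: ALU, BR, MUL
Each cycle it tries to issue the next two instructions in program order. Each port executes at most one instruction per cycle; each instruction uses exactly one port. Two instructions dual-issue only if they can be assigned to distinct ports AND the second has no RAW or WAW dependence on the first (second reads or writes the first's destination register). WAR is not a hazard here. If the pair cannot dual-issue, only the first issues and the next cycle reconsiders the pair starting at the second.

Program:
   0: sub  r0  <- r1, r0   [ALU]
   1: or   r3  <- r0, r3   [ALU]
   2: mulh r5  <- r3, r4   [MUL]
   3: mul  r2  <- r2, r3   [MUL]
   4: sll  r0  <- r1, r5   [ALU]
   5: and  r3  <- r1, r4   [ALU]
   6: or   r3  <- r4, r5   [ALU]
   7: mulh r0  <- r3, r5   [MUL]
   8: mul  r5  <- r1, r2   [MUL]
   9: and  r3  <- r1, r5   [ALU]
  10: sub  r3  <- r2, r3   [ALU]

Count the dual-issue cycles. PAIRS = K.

PAIRS = 1

  cy0 -> i0 (sub) RAW r0
  cy1 -> i1 (or) RAW r3
  cy2 -> i2 (mulh) no-port MUL/MUL
  cy3 -> i3/i4 (mul/sll) pair
  cy4 -> i5 (and) WAW r3
  cy5 -> i6 (or) RAW r3
  cy6 -> i7 (mulh) no-port MUL/MUL
  cy7 -> i8 (mul) RAW r5
  cy8 -> i9 (and) RAW+WAW r3
  cy9 -> i10 (sub) tail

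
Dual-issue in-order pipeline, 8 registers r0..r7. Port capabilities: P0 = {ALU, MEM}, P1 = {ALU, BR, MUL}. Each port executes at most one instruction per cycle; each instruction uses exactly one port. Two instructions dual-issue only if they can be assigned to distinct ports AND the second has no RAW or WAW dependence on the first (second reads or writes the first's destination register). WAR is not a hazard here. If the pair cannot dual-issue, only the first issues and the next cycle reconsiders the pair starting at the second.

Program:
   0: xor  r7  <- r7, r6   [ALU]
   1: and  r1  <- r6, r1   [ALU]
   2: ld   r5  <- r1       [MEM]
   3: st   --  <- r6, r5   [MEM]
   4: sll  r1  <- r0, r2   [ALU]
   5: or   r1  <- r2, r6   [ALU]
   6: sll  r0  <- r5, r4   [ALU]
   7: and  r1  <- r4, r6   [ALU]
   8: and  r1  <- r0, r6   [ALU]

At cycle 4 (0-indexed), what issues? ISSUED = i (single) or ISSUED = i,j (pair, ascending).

ISSUED = 7

  cy0 -> i0/i1 (xor+and) 2-wide
  cy1 -> i2 (ld) no-port MEM/MEM
  cy2 -> i3/i4 (st+sll) 2-wide
  cy3 -> i5/i6 (or+sll) 2-wide
  cy4 -> i7 (and) WAW r1
  cy5 -> i8 (and) tail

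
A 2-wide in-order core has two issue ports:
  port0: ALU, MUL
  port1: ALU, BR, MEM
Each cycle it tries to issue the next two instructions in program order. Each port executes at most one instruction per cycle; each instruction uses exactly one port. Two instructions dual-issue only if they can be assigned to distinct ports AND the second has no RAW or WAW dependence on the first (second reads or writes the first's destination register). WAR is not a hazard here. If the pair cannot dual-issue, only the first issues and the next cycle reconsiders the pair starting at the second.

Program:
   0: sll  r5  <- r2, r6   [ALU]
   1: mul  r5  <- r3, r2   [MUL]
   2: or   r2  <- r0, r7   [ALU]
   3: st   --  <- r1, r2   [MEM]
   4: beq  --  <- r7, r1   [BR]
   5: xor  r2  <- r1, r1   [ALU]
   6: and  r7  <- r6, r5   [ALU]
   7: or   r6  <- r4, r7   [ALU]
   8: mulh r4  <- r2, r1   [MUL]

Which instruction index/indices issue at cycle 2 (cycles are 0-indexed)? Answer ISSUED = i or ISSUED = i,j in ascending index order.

t=0 i0:sll.ALU ; WAW r5
t=1 i1/i2:mul.MUL+or.ALU ; 2-wide
t=2 i3:st.MEM ; no-port MEM/BR
t=3 i4/i5:beq.BR+xor.ALU ; 2-wide
t=4 i6:and.ALU ; RAW r7
t=5 i7/i8:or.ALU+mulh.MUL ; 2-wide

ISSUED = 3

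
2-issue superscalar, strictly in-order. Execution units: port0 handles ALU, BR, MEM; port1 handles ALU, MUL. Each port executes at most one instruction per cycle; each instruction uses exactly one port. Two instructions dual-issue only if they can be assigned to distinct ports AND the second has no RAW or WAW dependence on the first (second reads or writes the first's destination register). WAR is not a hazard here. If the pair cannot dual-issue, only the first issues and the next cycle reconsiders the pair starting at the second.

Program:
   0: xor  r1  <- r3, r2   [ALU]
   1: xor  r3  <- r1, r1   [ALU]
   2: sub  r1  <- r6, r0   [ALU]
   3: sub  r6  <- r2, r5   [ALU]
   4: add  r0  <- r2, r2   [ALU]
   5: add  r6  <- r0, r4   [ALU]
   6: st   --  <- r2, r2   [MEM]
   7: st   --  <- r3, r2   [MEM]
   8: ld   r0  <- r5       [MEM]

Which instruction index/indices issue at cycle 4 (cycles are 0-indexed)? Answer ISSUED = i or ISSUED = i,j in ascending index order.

c0: i0 xor  RAW r1
c1: i1+i2 xor sub  dual
c2: i3+i4 sub add  dual
c3: i5+i6 add st  dual
c4: i7 st  no-port MEM/MEM
c5: i8 ld  tail

ISSUED = 7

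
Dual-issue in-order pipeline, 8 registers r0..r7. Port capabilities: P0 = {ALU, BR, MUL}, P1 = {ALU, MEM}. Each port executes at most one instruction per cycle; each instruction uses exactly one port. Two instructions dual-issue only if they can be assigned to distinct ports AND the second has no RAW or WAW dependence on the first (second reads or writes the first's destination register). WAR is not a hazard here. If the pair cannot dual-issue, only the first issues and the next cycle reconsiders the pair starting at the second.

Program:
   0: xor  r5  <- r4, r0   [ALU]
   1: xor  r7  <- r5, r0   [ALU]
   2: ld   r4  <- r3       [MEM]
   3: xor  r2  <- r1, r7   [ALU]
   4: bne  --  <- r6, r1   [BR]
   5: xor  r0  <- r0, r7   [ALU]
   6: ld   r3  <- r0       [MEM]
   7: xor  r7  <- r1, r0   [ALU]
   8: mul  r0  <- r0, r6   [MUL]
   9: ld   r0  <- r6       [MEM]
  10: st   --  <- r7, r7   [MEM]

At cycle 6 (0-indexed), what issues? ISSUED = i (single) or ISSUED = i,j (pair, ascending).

t=0 i0:xor.ALU ; RAW r5
t=1 i1&i2:xor.ALU ld.MEM ; pair
t=2 i3&i4:xor.ALU bne.BR ; pair
t=3 i5:xor.ALU ; RAW r0
t=4 i6&i7:ld.MEM xor.ALU ; pair
t=5 i8:mul.MUL ; WAW r0
t=6 i9:ld.MEM ; no-port MEM/MEM
t=7 i10:st.MEM ; tail

ISSUED = 9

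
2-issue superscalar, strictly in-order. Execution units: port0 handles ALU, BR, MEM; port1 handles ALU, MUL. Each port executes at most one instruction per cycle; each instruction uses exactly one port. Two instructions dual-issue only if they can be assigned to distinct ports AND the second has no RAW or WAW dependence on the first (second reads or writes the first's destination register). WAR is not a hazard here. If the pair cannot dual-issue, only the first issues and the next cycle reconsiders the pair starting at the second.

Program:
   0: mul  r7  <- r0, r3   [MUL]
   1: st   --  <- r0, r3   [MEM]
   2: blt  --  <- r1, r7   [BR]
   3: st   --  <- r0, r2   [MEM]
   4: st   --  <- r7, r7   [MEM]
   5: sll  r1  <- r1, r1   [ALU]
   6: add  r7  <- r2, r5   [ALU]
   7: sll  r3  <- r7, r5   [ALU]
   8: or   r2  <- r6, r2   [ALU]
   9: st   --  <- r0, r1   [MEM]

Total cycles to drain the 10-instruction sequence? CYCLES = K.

  cy0 -> i0,i1 (mul st) pair
  cy1 -> i2 (blt) no-port BR/MEM
  cy2 -> i3 (st) no-port MEM/MEM
  cy3 -> i4,i5 (st sll) pair
  cy4 -> i6 (add) RAW r7
  cy5 -> i7,i8 (sll or) pair
  cy6 -> i9 (st) tail

CYCLES = 7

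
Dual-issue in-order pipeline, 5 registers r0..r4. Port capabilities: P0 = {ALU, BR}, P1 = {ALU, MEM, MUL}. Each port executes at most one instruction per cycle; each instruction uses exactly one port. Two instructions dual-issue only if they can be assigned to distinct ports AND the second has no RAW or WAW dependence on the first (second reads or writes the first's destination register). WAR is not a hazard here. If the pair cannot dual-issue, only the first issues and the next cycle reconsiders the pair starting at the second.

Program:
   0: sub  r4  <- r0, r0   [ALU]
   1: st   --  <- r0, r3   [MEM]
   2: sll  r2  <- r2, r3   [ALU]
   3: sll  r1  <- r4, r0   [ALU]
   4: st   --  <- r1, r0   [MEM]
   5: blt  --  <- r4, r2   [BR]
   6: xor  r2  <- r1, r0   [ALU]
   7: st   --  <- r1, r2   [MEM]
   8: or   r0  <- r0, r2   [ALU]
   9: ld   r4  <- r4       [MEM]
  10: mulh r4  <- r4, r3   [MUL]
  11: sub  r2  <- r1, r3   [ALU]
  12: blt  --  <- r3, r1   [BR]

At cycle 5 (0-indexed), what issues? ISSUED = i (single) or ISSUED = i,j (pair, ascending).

ISSUED = 9

  cy0 -> i0/i1 (sub.ALU+st.MEM) pair
  cy1 -> i2/i3 (sll.ALU+sll.ALU) pair
  cy2 -> i4/i5 (st.MEM+blt.BR) pair
  cy3 -> i6 (xor.ALU) RAW r2
  cy4 -> i7/i8 (st.MEM+or.ALU) pair
  cy5 -> i9 (ld.MEM) no-port MEM/MUL
  cy6 -> i10/i11 (mulh.MUL+sub.ALU) pair
  cy7 -> i12 (blt.BR) tail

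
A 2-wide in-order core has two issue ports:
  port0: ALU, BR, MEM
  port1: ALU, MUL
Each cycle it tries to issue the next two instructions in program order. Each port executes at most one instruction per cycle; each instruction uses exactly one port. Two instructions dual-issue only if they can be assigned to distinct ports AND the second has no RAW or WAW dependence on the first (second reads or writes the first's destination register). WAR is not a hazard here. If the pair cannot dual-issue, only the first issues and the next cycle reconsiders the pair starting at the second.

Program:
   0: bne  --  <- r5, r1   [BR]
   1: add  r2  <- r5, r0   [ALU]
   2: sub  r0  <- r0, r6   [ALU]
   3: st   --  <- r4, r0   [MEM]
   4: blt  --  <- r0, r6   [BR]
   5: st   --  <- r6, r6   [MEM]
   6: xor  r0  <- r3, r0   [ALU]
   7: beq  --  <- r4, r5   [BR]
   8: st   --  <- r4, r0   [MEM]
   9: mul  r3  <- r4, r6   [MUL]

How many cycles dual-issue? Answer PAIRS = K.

PAIRS = 3

  cy0 -> i0,i1 (bne/add) dual
  cy1 -> i2 (sub) RAW r0
  cy2 -> i3 (st) no-port MEM/BR
  cy3 -> i4 (blt) no-port BR/MEM
  cy4 -> i5,i6 (st/xor) dual
  cy5 -> i7 (beq) no-port BR/MEM
  cy6 -> i8,i9 (st/mul) dual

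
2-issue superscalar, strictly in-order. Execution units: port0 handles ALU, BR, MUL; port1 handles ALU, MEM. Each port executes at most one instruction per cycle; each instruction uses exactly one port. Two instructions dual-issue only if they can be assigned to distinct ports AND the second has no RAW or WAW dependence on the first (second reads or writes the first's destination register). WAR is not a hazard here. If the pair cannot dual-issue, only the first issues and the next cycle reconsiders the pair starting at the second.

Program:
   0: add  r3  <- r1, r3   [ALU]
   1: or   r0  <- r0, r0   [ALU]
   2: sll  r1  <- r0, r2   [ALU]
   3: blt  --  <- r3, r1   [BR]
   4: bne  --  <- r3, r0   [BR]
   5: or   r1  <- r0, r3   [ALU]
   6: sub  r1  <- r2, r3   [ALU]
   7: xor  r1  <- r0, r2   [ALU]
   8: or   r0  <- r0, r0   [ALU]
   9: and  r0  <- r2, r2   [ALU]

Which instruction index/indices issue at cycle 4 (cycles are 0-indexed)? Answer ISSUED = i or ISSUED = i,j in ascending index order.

  cy0 -> i0&i1 (add.ALU+or.ALU) pair
  cy1 -> i2 (sll.ALU) RAW r1
  cy2 -> i3 (blt.BR) no-port BR/BR
  cy3 -> i4&i5 (bne.BR+or.ALU) pair
  cy4 -> i6 (sub.ALU) WAW r1
  cy5 -> i7&i8 (xor.ALU+or.ALU) pair
  cy6 -> i9 (and.ALU) tail

ISSUED = 6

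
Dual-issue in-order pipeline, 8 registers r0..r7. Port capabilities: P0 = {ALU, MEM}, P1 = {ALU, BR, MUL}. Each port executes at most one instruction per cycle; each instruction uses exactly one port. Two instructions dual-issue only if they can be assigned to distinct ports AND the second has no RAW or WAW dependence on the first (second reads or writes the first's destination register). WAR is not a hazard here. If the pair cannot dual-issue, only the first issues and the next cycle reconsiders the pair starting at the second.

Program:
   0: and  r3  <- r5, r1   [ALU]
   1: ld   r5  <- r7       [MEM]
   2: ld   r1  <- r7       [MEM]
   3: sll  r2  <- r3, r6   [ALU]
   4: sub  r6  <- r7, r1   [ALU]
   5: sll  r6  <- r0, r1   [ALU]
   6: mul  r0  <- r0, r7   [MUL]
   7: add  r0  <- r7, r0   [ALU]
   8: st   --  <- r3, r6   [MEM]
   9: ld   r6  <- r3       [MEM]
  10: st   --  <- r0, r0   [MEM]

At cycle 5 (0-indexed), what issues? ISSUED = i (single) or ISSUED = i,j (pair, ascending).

#0 head=0: and.ALU/ld.MEM i0/i1 2-wide
#1 head=2: ld.MEM/sll.ALU i2/i3 2-wide
#2 head=4: sub.ALU i4 WAW r6
#3 head=5: sll.ALU/mul.MUL i5/i6 2-wide
#4 head=7: add.ALU/st.MEM i7/i8 2-wide
#5 head=9: ld.MEM i9 no-port MEM/MEM
#6 head=10: st.MEM i10 tail

ISSUED = 9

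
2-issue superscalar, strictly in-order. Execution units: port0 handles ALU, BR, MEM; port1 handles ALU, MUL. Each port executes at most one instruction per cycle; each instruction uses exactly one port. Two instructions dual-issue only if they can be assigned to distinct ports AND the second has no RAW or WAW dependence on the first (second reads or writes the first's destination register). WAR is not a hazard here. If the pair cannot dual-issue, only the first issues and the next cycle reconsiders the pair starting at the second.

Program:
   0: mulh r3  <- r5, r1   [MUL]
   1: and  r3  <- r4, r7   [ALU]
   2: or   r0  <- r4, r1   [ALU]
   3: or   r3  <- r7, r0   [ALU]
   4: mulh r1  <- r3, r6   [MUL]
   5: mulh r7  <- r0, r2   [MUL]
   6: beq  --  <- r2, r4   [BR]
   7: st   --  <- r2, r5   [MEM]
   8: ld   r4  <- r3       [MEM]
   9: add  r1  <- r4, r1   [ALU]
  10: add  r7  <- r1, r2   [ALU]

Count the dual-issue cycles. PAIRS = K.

PAIRS = 2

  cy0 -> i0 (mulh.MUL) WAW r3
  cy1 -> i1/i2 (and.ALU or.ALU) dual
  cy2 -> i3 (or.ALU) RAW r3
  cy3 -> i4 (mulh.MUL) no-port MUL/MUL
  cy4 -> i5/i6 (mulh.MUL beq.BR) dual
  cy5 -> i7 (st.MEM) no-port MEM/MEM
  cy6 -> i8 (ld.MEM) RAW r4
  cy7 -> i9 (add.ALU) RAW r1
  cy8 -> i10 (add.ALU) tail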